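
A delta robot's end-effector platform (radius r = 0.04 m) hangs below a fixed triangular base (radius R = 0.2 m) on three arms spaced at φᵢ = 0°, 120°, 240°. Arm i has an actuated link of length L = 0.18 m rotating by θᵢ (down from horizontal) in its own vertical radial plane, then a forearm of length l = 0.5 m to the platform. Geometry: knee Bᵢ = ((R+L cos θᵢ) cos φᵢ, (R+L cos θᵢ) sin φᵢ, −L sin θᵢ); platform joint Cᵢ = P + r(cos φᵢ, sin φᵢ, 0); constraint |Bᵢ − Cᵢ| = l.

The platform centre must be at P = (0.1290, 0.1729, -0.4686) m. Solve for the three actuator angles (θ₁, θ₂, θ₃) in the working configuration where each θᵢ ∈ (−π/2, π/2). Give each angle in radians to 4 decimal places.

θ₁ = 0.2616, θ₂ = 0.4360, θ₃ = 1.3959

arm 1 (φ=0.0°): x'=0.1290, y'=0.1729
  A=0.0310, B=-0.4686, C=(l²−L²−A²−y'²−z²)/(2L)=-0.0912
  γ=atan2(-0.4686,0.0310)=-1.5047;  ψ=arccos(-0.1943)=1.7663;  θ1=γ+ψ≈0.2616
arm 2 (φ=120.0°): x'=0.0852, y'=-0.1982
  A cos θ + B sin θ = C:  0.0748·cos θ + -0.4686·sin θ = -0.1301
  θ2 = atan2(B,A) + arccos(C/0.4745) = 0.4360
φ3=240.0° → target in arm frame (-0.2142, 0.0253)
  A=0.3742, B=-0.4686, C=(l²−L²−A²−y'²−z²)/(2L)=-0.3963
  √(A²+B²)=0.5997;  θ3 = -0.8969+2.2928 ≈ 1.3959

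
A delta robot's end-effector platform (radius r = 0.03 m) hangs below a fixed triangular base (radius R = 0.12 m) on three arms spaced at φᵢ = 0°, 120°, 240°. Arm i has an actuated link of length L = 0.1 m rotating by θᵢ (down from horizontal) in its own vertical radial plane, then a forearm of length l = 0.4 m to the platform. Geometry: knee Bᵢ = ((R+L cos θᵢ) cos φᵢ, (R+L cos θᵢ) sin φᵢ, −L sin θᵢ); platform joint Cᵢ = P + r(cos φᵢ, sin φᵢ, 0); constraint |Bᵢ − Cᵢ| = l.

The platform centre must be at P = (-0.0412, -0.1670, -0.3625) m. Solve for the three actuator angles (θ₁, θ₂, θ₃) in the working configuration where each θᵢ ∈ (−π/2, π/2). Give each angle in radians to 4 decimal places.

θ₁ = 0.6982, θ₂ = 1.0477, θ₃ = -0.3489

φ1=0.0° → target in arm frame (-0.0412, -0.1670)
  e−x'=0.1312;  (l²−L²−(e−x')²−y'²−z²)/2L = -0.1325
  γ=atan2(-0.3625,0.1312)=-1.2235;  ψ=arccos(-0.3438)=1.9218;  θ1=γ+ψ≈0.6982
φ2=120.0° → target in arm frame (-0.1240, 0.1192)
  A=0.2140, B=-0.3625, C=(l²−L²−A²−y'²−z²)/(2L)=-0.2071
  θ2 = atan2(B,A) + arccos(C/0.4210) = 1.0477
rotate P by −φ3: (0.1652, 0.0478, -0.3625)
  A=-0.0752, B=-0.3625, C=(l²−L²−A²−y'²−z²)/(2L)=0.0532
  θ3 = atan2(B,A) + arccos(C/0.3702) = -0.3489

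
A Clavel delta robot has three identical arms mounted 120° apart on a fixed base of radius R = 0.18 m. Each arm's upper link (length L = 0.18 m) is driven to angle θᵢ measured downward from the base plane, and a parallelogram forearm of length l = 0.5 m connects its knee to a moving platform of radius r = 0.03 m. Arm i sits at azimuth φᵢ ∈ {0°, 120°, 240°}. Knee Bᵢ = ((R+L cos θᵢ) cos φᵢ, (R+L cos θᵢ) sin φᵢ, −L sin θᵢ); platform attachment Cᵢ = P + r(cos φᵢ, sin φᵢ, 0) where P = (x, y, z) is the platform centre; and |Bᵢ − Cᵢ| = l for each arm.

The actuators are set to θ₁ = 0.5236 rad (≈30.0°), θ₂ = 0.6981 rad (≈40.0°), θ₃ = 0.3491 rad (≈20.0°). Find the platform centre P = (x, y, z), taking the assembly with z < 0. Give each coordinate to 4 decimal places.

φ1=0.0°: virtual centre (0.3059, 0.0000, -0.0900), radius l
arm 2 at φ=120.0°: e+L cos θ2 = 0.2879;  centre 2 = (-0.1439, 0.2493, -0.1157)
arm 3 at φ=240.0°: e+L cos θ3 = 0.3191;  centre 3 = (-0.1596, -0.2764, -0.0616)
subtract pairs → two planes through P
plane₁₂: -0.8997x+0.4986y+-0.0514z = -0.0054
det = 0.9615;  x = 0.0010+-0.0001z,  y = -0.0089+0.1030z
sphere 1 gives Az²+Bz+C=0 with A=1.0106, B=0.1782, C=-0.1489;  B²−4AC=0.6336;  roots -0.4820, 0.3057;  negative root z = -0.4820
x = 0.0011, y = -0.0586

(0.0011, -0.0586, -0.4820)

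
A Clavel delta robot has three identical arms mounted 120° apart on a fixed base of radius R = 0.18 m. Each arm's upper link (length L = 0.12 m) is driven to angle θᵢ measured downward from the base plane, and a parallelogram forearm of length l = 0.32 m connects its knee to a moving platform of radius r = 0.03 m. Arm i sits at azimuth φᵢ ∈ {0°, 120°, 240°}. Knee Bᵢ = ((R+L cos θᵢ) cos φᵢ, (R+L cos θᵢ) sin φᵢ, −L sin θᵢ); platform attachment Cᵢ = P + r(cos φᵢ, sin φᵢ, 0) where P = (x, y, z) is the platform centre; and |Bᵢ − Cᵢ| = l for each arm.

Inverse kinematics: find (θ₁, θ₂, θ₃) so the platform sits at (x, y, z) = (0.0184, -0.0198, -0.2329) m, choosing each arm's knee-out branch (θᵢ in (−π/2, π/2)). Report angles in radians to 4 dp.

θ₁ = 0.2617, θ₂ = 0.6107, θ₃ = 0.3492

arm 1 (φ=0.0°): x'=0.0184, y'=-0.0198
  A=0.1316, B=-0.2329, C=(l²−L²−A²−y'²−z²)/(2L)=0.0669
  γ=atan2(-0.2329,0.1316)=-1.0565;  ψ=arccos(0.2499)=1.3182;  θ1=γ+ψ≈0.2617
rotate P by −φ2: (-0.0263, -0.0060, -0.2329)
  e−x'=0.1763;  (l²−L²−(e−x')²−y'²−z²)/2L = 0.0109
  θ2 = atan2(B,A) + arccos(C/0.2921) = 0.6107
φ3=240.0° → target in arm frame (0.0079, 0.0258)
  A cos θ + B sin θ = C:  0.1421·cos θ + -0.2329·sin θ = 0.0538
  √(A²+B²)=0.2728;  θ3 = -1.0231+1.3723 ≈ 0.3492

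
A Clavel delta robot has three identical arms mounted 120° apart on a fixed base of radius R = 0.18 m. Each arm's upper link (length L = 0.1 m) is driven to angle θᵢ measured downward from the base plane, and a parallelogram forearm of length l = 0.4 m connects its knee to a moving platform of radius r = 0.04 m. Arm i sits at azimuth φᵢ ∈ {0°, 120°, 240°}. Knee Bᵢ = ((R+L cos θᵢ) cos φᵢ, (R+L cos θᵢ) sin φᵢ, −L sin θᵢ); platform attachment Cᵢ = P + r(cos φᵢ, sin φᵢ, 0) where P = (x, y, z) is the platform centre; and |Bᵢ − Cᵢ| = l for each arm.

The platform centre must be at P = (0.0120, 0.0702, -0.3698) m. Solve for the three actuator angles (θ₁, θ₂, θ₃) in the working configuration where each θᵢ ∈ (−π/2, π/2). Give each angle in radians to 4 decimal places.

rotate P by −φ1: (0.0120, 0.0702, -0.3698)
  A=0.1280, B=-0.3698, C=(l²−L²−A²−y'²−z²)/(2L)=-0.0403
  √(A²+B²)=0.3913;  θ1 = -1.2376+1.6740 ≈ 0.4364
rotate P by −φ2: (0.0548, -0.0455, -0.3698)
  e−x'=0.0852;  (l²−L²−(e−x')²−y'²−z²)/2L = 0.0196
  γ=atan2(-0.3698,0.0852)=-1.3443;  ψ=arccos(0.0516)=1.5191;  θ2=γ+ψ≈0.1748
φ3=240.0° → target in arm frame (-0.0668, -0.0247)
  A cos θ + B sin θ = C:  0.2068·cos θ + -0.3698·sin θ = -0.1506
  γ=atan2(-0.3698,0.2068)=-1.0609;  ψ=arccos(-0.3555)=1.9343;  θ3=γ+ψ≈0.8734

θ₁ = 0.4364, θ₂ = 0.1748, θ₃ = 0.8734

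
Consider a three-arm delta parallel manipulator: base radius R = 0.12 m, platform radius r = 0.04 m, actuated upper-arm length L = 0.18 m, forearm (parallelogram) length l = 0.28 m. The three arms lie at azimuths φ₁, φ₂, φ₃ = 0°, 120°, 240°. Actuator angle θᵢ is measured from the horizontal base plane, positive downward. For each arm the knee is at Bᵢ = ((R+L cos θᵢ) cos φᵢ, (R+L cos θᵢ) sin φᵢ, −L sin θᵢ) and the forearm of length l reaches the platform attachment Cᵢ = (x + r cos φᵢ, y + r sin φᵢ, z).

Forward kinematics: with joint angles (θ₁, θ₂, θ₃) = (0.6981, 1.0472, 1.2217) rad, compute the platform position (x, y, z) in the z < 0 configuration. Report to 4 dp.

(0.0741, 0.0297, -0.3541)

arm 1 at φ=0.0°: (R−r)+L cos θ1 = 0.2179;  centre 1 = (0.2179, 0.0000, -0.1157)
φ2=120.0°: virtual centre (-0.0850, 0.1472, -0.1559), radius l
φ3=240.0°: virtual centre (-0.0708, -0.1226, -0.1691), radius l
eliminate P² terms by subtracting sphere 1 from 2 and 3
plane₁₂: -0.6058x+0.2944y+-0.0804z = -0.0077
det = 0.3185;  x = 0.0172+-0.1607z,  y = 0.0093+-0.0576z
quadratic in z: (1.0291)z²+(0.2948)z+(-0.0246)=0, √Δ=0.4340 → z ∈ {-0.3541, 0.0676}; z = -0.3541 (taking z<0)
x = 0.0741, y = 0.0297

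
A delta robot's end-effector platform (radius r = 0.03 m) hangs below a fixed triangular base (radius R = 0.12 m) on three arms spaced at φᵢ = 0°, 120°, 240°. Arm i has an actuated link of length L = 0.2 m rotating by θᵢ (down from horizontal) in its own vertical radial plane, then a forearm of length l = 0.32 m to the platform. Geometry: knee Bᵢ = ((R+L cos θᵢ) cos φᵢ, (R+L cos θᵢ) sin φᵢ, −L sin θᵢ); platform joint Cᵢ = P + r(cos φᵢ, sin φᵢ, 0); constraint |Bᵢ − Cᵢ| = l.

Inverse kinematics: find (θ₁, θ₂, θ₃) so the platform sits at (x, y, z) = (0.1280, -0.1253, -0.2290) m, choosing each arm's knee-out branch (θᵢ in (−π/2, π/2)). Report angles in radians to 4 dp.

θ₁ = -0.0870, θ₂ = 1.3088, θ₃ = 0.4362

φ1=0.0° → target in arm frame (0.1280, -0.1253)
  A cos θ + B sin θ = C:  -0.0380·cos θ + -0.2290·sin θ = -0.0180
  √(A²+B²)=0.2321;  θ1 = -1.7352+1.6483 ≈ -0.0870
rotate P by −φ2: (-0.1725, -0.0482, -0.2290)
  A=0.2625, B=-0.2290, C=(l²−L²−A²−y'²−z²)/(2L)=-0.1532
  γ=atan2(-0.2290,0.2625)=-0.7173;  ψ=arccos(-0.4398)=2.0261;  θ2=γ+ψ≈1.3088
arm 3 (φ=240.0°): x'=0.0445, y'=0.1735
  A=0.0455, B=-0.2290, C=(l²−L²−A²−y'²−z²)/(2L)=-0.0555
  γ=atan2(-0.2290,0.0455)=-1.3747;  ψ=arccos(-0.2379)=1.8109;  θ3=γ+ψ≈0.4362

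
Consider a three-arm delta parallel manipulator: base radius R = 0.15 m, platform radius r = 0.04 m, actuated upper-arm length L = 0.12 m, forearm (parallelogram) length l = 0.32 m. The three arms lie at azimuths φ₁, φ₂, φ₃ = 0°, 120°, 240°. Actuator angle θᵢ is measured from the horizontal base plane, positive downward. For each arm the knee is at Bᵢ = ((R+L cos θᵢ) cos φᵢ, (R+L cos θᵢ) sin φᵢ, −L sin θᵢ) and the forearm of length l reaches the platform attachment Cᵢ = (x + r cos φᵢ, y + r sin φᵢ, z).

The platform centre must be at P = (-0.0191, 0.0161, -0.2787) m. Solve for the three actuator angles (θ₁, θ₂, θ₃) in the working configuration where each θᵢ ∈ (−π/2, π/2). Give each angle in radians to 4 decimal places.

rotate P by −φ1: (-0.0191, 0.0161, -0.2787)
  A=0.1291, B=-0.2787, C=(l²−L²−A²−y'²−z²)/(2L)=-0.0275
  θ1 = atan2(B,A) + arccos(C/0.3071) = 0.5234
arm 2 (φ=120.0°): x'=0.0235, y'=0.0085
  A cos θ + B sin θ = C:  0.0865·cos θ + -0.2787·sin θ = 0.0115
  θ2 = atan2(B,A) + arccos(C/0.2918) = 0.2614
rotate P by −φ3: (-0.0044, -0.0246, -0.2787)
  A cos θ + B sin θ = C:  0.1144·cos θ + -0.2787·sin θ = -0.0140
  θ3 = atan2(B,A) + arccos(C/0.3013) = 0.4360

θ₁ = 0.5234, θ₂ = 0.2614, θ₃ = 0.4360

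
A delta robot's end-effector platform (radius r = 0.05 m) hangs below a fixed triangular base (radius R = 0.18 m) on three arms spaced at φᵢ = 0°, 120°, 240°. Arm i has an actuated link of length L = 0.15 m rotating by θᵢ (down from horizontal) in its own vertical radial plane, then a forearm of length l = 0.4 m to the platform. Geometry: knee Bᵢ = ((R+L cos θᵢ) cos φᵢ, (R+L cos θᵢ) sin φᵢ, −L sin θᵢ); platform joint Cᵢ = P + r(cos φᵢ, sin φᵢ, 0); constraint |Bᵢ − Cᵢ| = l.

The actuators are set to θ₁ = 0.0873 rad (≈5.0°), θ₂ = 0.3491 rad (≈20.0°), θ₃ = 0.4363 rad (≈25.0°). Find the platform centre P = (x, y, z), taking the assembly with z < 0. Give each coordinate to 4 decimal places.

(0.0391, 0.0103, -0.3327)

arm 1 at φ=0.0°: ρ1 = 0.2794;  S1 = (0.2794, 0.0000, -0.0131)
arm 2 at φ=120.0°: ρ2 = 0.2710;  S2 = (-0.1355, 0.2347, -0.0513)
S3 = (0.2659·cos240.0°, 0.2659·sin240.0°, -0.0634) = (-0.1330, -0.2303, -0.0634)
eliminate P² terms by subtracting sphere 1 from 2 and 3
linear system: -0.8298x+0.4693y = -0.0022−-0.0765z; -0.8248x+-0.4606y = -0.0035−-0.1006z
det = 0.7693;  x = 0.0035+-0.1072z,  y = 0.0014+-0.0266z
sphere 1 gives Az²+Bz+C=0 with A=1.0122, B=0.0852, C=-0.0837;  B²−4AC=0.3460;  roots -0.3327, 0.2485;  negative root z = -0.3327
x = 0.0391, y = 0.0103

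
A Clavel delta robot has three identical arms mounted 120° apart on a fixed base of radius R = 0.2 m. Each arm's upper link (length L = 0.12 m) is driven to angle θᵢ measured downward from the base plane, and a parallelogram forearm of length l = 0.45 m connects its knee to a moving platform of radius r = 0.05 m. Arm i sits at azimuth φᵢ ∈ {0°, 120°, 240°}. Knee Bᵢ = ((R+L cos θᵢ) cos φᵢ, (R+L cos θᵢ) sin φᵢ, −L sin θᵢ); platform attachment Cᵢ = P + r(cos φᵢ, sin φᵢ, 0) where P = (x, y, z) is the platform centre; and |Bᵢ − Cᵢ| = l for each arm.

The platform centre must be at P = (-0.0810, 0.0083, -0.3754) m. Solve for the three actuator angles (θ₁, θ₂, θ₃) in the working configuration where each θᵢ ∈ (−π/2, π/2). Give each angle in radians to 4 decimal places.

rotate P by −φ1: (-0.0810, 0.0083, -0.3754)
  A cos θ + B sin θ = C:  0.2310·cos θ + -0.3754·sin θ = -0.0261
  γ=atan2(-0.3754,0.2310)=-1.0192;  ψ=arccos(-0.0591)=1.6300;  θ1=γ+ψ≈0.6108
rotate P by −φ2: (0.0477, 0.0660, -0.3754)
  e−x'=0.1023;  (l²−L²−(e−x')²−y'²−z²)/2L = 0.1348
  γ=atan2(-0.3754,0.1023)=-1.3047;  ψ=arccos(0.3464)=1.2170;  θ2=γ+ψ≈-0.0877
arm 3 (φ=240.0°): x'=0.0333, y'=-0.0743
  A cos θ + B sin θ = C:  0.1167·cos θ + -0.3754·sin θ = 0.1168
  θ3 = atan2(B,A) + arccos(C/0.3931) = -0.0004

θ₁ = 0.6108, θ₂ = -0.0877, θ₃ = -0.0004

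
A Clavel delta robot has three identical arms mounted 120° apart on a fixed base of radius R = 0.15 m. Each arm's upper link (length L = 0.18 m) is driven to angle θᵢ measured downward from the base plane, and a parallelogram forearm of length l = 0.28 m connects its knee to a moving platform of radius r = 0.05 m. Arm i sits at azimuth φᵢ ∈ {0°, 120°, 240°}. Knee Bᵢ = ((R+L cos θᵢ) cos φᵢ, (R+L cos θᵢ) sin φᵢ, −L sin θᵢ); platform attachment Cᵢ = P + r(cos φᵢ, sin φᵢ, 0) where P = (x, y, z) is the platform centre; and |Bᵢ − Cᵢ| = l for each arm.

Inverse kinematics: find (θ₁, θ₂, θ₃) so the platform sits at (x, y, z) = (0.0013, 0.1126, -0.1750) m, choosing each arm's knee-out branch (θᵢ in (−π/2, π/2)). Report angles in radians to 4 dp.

θ₁ = 0.6111, θ₂ = -0.1748, θ₃ = 1.1344

rotate P by −φ1: (0.0013, 0.1126, -0.1750)
  A=0.0987, B=-0.1750, C=(l²−L²−A²−y'²−z²)/(2L)=-0.0196
  √(A²+B²)=0.2009;  θ1 = -1.0573+1.6684 ≈ 0.6111
rotate P by −φ2: (0.0969, -0.0574, -0.1750)
  A=0.0031, B=-0.1750, C=(l²−L²−A²−y'²−z²)/(2L)=0.0335
  θ2 = atan2(B,A) + arccos(C/0.1750) = -0.1748
φ3=240.0° → target in arm frame (-0.0982, -0.0552)
  e−x'=0.1982;  (l²−L²−(e−x')²−y'²−z²)/2L = -0.0748
  √(A²+B²)=0.2644;  θ3 = -0.7234+1.8578 ≈ 1.1344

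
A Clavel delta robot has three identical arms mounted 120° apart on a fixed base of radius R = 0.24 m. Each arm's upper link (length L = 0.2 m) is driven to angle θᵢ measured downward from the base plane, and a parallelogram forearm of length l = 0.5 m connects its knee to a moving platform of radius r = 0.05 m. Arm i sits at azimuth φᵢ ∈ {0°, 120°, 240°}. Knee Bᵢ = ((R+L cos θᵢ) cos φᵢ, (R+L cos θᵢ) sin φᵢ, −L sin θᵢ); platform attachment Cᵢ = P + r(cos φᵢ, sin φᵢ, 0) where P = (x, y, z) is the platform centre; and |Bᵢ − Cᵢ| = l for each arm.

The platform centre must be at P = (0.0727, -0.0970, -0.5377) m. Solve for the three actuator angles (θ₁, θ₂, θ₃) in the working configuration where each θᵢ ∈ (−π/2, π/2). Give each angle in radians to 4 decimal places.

rotate P by −φ1: (0.0727, -0.0970, -0.5377)
  A cos θ + B sin θ = C:  0.1173·cos θ + -0.5377·sin θ = -0.2557
  √(A²+B²)=0.5503;  θ1 = -1.3560+2.0540 ≈ 0.6980
φ2=120.0° → target in arm frame (-0.1204, -0.0145)
  A=0.3104, B=-0.5377, C=(l²−L²−A²−y'²−z²)/(2L)=-0.4391
  √(A²+B²)=0.6208;  θ2 = -1.0473+2.3565 ≈ 1.3092
arm 3 (φ=240.0°): x'=0.0477, y'=0.1115
  A cos θ + B sin θ = C:  0.1423·cos θ + -0.5377·sin θ = -0.2795
  γ=atan2(-0.5377,0.1423)=-1.3120;  ψ=arccos(-0.5025)=2.0973;  θ3=γ+ψ≈0.7853

θ₁ = 0.6980, θ₂ = 1.3092, θ₃ = 0.7853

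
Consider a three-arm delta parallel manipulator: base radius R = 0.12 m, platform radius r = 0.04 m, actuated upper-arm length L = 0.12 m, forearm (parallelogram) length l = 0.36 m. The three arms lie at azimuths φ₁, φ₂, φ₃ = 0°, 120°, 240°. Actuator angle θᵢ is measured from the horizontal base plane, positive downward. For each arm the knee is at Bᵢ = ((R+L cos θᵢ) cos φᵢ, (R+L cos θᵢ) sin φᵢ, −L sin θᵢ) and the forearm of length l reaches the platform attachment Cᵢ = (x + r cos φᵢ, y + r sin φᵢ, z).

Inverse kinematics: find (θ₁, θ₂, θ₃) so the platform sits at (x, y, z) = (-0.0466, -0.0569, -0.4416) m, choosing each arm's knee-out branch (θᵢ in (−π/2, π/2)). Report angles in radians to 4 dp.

φ1=0.0° → target in arm frame (-0.0466, -0.0569)
  e−x'=0.1266;  (l²−L²−(e−x')²−y'²−z²)/2L = -0.4128
  θ1 = atan2(B,A) + arccos(C/0.4594) = 1.3958
rotate P by −φ2: (-0.0260, 0.0688, -0.4416)
  e−x'=0.1060;  (l²−L²−(e−x')²−y'²−z²)/2L = -0.3991
  √(A²+B²)=0.4541;  θ2 = -1.3353+2.6440 ≈ 1.3087
φ3=240.0° → target in arm frame (0.0726, -0.0119)
  A cos θ + B sin θ = C:  0.0074·cos θ + -0.4416·sin θ = -0.3334
  √(A²+B²)=0.4417;  θ3 = -1.5540+2.4261 ≈ 0.8721

θ₁ = 1.3958, θ₂ = 1.3087, θ₃ = 0.8721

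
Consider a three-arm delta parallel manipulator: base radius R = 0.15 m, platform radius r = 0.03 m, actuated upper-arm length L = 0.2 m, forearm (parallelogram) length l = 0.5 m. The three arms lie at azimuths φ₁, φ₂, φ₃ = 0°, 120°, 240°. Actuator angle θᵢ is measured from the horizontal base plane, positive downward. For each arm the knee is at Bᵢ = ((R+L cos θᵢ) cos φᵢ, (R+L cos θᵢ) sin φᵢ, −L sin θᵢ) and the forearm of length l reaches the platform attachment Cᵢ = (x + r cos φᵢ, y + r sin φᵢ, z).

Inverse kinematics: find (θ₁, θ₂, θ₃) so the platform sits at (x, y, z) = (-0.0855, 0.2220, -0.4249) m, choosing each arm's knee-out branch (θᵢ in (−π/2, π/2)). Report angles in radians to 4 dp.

rotate P by −φ1: (-0.0855, 0.2220, -0.4249)
  A cos θ + B sin θ = C:  0.2055·cos θ + -0.4249·sin θ = -0.1551
  θ1 = atan2(B,A) + arccos(C/0.4720) = 0.7854
arm 2 (φ=120.0°): x'=0.2350, y'=-0.0370
  A=-0.1150, B=-0.4249, C=(l²−L²−A²−y'²−z²)/(2L)=0.0372
  √(A²+B²)=0.4402;  θ2 = -1.8351+1.4863 ≈ -0.3489
φ3=240.0° → target in arm frame (-0.1495, -0.1850)
  A cos θ + B sin θ = C:  0.2695·cos θ + -0.4249·sin θ = -0.1935
  θ3 = atan2(B,A) + arccos(C/0.5032) = 0.9601

θ₁ = 0.7854, θ₂ = -0.3489, θ₃ = 0.9601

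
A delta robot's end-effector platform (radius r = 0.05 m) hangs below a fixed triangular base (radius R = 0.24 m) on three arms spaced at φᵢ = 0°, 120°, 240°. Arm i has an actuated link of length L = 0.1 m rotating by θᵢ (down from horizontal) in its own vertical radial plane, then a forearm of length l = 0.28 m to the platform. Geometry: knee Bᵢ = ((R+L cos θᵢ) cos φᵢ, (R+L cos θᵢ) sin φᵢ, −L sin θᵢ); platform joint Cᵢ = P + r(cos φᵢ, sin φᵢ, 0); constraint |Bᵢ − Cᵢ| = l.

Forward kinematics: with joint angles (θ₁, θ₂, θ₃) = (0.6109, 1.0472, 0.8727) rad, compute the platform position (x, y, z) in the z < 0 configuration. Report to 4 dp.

O1 = (0.2719·cos0.0°, 0.2719·sin0.0°, -0.0574) = (0.2719, 0.0000, -0.0574)
O2 = (0.2400·cos120.0°, 0.2400·sin120.0°, -0.0866) = (-0.1200, 0.2078, -0.0866)
O3 = (0.2543·cos240.0°, 0.2543·sin240.0°, -0.0766) = (-0.1271, -0.2202, -0.0766)
eliminate P² terms by subtracting sphere 1 from 2 and 3
linear system: -0.7838x+0.4157y = -0.0121−-0.0585z; -0.7981x+-0.4404y = -0.0067−-0.0385z
Cramer: x(z) = 0.0120-0.0617z;  y(z) = -0.0065+0.0244z
into |P−O₁|² = l²: 1.0044z² + 0.1465z + -0.0075 = 0;  Δ = 0.0516;  z = -0.1860 or 0.0402 → z<0 root = -0.1860
x = 0.0235, y = -0.0111

(0.0235, -0.0111, -0.1860)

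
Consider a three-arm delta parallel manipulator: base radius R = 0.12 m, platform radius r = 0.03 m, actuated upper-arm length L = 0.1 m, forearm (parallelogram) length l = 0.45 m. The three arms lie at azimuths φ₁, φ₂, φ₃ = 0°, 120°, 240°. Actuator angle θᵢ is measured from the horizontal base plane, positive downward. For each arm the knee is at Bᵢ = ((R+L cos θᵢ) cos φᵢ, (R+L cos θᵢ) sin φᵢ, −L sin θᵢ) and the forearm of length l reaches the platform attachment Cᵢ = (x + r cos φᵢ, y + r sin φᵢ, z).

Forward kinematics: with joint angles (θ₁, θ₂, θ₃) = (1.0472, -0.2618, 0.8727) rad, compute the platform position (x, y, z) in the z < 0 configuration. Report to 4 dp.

(-0.1179, 0.1504, -0.4233)

O1 = (0.1400·cos0.0°, 0.1400·sin0.0°, -0.0866) = (0.1400, 0.0000, -0.0866)
O2 = (0.1866·cos120.0°, 0.1866·sin120.0°, 0.0259) = (-0.0933, 0.1616, 0.0259)
arm 3 at φ=240.0°: (R−r)+L cos θ3 = 0.1543;  O3 = (-0.0771, -0.1336, -0.0766)
|O₂|²−|O₁|² = 0.0084;  |O₃|²−|O₁|² = 0.0026
[-0.4666 0.3232 0.2250]·P = 0.0084;  [-0.4343 -0.2672 0.0200]·P = 0.0026
Cramer: x(z) = -0.0116+0.2512z;  y(z) = 0.0092-0.3334z
into |P−O₁|² = l²: 1.1743z² + 0.0909z + -0.1719 = 0;  Δ = 0.8159;  z = -0.4233 or 0.3459 → z<0 root = -0.4233
x = -0.1179, y = 0.1504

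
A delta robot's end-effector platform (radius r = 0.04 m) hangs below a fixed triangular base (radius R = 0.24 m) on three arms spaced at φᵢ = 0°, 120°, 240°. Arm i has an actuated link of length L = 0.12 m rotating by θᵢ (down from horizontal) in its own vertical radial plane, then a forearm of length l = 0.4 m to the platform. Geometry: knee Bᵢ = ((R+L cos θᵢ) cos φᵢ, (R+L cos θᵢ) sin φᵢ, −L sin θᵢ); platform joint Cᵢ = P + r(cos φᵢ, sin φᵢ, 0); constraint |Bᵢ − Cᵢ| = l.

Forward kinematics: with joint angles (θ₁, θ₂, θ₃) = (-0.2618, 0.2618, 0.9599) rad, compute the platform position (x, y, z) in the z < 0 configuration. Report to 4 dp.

φ1=0.0°: virtual centre (0.3159, 0.0000, 0.0311), radius l
arm 2 at φ=120.0°: (R−r)+L cos θ2 = 0.3159;  O2 = (-0.1580, 0.2736, -0.0311)
O3 = (0.2688·cos240.0°, 0.2688·sin240.0°, -0.0983) = (-0.1344, -0.2328, -0.0983)
subtract pairs → two planes through P
linear system: -0.9477x+0.5472y = 0.0000−-0.1242z; -0.9007x+-0.4656y = -0.0188−-0.2587z
det = 0.9341;  x = 0.0110+-0.2135z,  y = 0.0191+-0.1427z
sphere 1 gives Az²+Bz+C=0 with A=1.0659, B=0.0626, C=-0.0657;  B²−4AC=0.2841;  roots -0.2794, 0.2207;  negative root z = -0.2794
x = 0.0707, y = 0.0590

(0.0707, 0.0590, -0.2794)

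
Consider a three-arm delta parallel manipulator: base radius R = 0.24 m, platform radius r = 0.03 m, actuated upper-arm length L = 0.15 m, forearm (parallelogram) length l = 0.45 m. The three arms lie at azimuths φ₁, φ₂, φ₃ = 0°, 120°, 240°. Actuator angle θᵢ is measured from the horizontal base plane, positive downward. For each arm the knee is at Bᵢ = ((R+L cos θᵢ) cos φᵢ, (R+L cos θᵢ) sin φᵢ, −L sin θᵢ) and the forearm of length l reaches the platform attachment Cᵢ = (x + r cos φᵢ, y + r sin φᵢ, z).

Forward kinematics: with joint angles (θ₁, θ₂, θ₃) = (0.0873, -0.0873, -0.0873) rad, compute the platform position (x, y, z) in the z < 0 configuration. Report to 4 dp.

(-0.0129, 0.0000, -0.2658)

arm 1 at φ=0.0°: (R−r)+L cos θ1 = 0.3594;  S1 = (0.3594, 0.0000, -0.0131)
arm 2 at φ=120.0°: (R−r)+L cos θ2 = 0.3594;  S2 = (-0.1797, 0.3113, 0.0131)
arm 3 at φ=240.0°: (R−r)+L cos θ3 = 0.3594;  S3 = (-0.1797, -0.3113, 0.0131)
subtract pairs → two planes through P
linear system: -1.0783x+0.6225y = 0.0000−0.0523z; -1.0783x+-0.6225y = 0.0000−0.0523z
Cramer: x(z) = 0.0000+0.0485z;  y(z) = 0.0000-0.0000z
into |P−S₁|² = l²: 1.0024z² + -0.0087z + -0.0731 = 0;  Δ = 0.2933;  z = -0.2658 or 0.2745 → z<0 root = -0.2658
x = -0.0129, y = 0.0000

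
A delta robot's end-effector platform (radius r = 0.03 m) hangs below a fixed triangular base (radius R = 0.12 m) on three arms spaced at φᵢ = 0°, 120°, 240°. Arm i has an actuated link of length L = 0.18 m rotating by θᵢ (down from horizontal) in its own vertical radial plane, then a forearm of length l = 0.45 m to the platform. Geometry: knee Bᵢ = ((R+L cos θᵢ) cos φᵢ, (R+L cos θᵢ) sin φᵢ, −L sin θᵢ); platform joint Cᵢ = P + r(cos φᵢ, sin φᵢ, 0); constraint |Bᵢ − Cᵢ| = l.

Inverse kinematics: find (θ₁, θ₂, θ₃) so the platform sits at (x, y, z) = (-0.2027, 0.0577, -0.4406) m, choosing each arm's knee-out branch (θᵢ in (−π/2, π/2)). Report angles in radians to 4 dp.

φ1=0.0° → target in arm frame (-0.2027, 0.0577)
  e−x'=0.2927;  (l²−L²−(e−x')²−y'²−z²)/2L = -0.3140
  √(A²+B²)=0.5290;  θ1 = -0.9844+2.2063 ≈ 1.2219
rotate P by −φ2: (0.1513, 0.1467, -0.4406)
  e−x'=-0.0613;  (l²−L²−(e−x')²−y'²−z²)/2L = -0.1370
  θ2 = atan2(B,A) + arccos(C/0.4448) = 0.1747
rotate P by −φ3: (0.0514, -0.2044, -0.4406)
  A cos θ + B sin θ = C:  0.0386·cos θ + -0.4406·sin θ = -0.1869
  θ3 = atan2(B,A) + arccos(C/0.4423) = 0.5238

θ₁ = 1.2219, θ₂ = 0.1747, θ₃ = 0.5238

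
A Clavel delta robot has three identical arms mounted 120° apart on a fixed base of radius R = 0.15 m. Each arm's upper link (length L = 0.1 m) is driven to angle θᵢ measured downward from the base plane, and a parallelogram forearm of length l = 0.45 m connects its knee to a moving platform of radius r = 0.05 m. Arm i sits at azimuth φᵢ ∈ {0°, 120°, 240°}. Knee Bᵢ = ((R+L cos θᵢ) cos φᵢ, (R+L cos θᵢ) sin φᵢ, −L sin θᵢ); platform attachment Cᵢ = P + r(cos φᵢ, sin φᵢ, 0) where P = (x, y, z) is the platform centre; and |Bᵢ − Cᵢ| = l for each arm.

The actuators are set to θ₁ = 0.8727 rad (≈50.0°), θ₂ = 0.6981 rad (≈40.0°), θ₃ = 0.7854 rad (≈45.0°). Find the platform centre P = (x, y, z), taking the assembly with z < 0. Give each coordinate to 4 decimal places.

φ1=0.0°: virtual centre (0.1643, 0.0000, -0.0766), radius l
S2 = (0.1766·cos120.0°, 0.1766·sin120.0°, -0.0643) = (-0.0883, 0.1529, -0.0643)
arm 3 at φ=240.0°: (R−r)+L cos θ3 = 0.1707;  S3 = (-0.0854, -0.1478, -0.0707)
eliminate P² terms by subtracting sphere 1 from 2 and 3
[-0.5052 0.3059 0.0247]·P = 0.0025;  [-0.4993 -0.2957 0.0118]·P = 0.0013
det = 0.3021;  x = -0.0037+0.0361z,  y = 0.0019+-0.0210z
into |P−S₁|² = l²: 1.0017z² + 0.1410z + -0.1684 = 0;  Δ = 0.6947;  z = -0.4864 or 0.3456 → z<0 root = -0.4864
x = -0.0213, y = 0.0122

(-0.0213, 0.0122, -0.4864)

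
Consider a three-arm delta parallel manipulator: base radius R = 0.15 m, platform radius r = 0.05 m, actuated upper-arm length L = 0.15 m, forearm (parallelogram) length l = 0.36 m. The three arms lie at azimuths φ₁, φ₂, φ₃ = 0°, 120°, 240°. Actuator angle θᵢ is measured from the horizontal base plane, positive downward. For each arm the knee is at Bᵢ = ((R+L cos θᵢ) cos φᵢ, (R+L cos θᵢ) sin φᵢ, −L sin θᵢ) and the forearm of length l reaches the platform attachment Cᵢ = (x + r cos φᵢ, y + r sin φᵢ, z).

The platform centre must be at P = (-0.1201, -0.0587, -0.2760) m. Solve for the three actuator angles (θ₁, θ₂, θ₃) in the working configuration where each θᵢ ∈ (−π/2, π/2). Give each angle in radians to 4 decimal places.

θ₁ = 0.8725, θ₂ = 0.2616, θ₃ = -0.3488

arm 1 (φ=0.0°): x'=-0.1201, y'=-0.0587
  e−x'=0.2201;  (l²−L²−(e−x')²−y'²−z²)/2L = -0.0699
  √(A²+B²)=0.3530;  θ1 = -0.8976+1.7701 ≈ 0.8725
φ2=120.0° → target in arm frame (0.0092, 0.1334)
  A cos θ + B sin θ = C:  0.0908·cos θ + -0.2760·sin θ = 0.0163
  γ=atan2(-0.2760,0.0908)=-1.2530;  ψ=arccos(0.0562)=1.5146;  θ2=γ+ψ≈0.2616
arm 3 (φ=240.0°): x'=0.1109, y'=-0.0747
  A cos θ + B sin θ = C:  -0.0109·cos θ + -0.2760·sin θ = 0.0841
  √(A²+B²)=0.2762;  θ3 = -1.6102+1.2614 ≈ -0.3488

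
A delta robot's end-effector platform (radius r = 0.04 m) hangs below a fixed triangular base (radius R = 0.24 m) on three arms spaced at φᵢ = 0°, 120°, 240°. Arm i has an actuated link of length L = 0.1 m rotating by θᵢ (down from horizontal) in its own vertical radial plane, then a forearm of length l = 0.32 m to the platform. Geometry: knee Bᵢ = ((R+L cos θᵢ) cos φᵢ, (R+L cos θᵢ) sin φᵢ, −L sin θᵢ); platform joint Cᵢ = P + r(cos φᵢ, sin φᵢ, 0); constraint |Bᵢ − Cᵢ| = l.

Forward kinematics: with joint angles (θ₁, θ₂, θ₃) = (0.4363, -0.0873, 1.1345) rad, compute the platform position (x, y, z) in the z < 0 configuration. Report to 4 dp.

φ1=0.0°: virtual centre (0.2906, 0.0000, -0.0423), radius l
φ2=120.0°: virtual centre (-0.1498, 0.2595, 0.0087), radius l
arm 3 at φ=240.0°: e+L cos θ3 = 0.2423;  S3 = (-0.1211, -0.2098, -0.0906)
|S₂|²−|S₁|² = 0.0036;  |S₃|²−|S₁|² = -0.0193
linear system: -0.8809x+0.5190y = 0.0036−0.1020z; -0.8235x+-0.4196y = -0.0193−-0.0967z
Cramer: x(z) = 0.0107-0.0093z;  y(z) = 0.0251-0.2123z
into |P−S₁|² = l²: 1.0451z² + 0.0791z + -0.0216 = 0;  Δ = 0.0967;  z = -0.1866 or 0.1109 → z<0 root = -0.1866
x = 0.0124, y = 0.0647

(0.0124, 0.0647, -0.1866)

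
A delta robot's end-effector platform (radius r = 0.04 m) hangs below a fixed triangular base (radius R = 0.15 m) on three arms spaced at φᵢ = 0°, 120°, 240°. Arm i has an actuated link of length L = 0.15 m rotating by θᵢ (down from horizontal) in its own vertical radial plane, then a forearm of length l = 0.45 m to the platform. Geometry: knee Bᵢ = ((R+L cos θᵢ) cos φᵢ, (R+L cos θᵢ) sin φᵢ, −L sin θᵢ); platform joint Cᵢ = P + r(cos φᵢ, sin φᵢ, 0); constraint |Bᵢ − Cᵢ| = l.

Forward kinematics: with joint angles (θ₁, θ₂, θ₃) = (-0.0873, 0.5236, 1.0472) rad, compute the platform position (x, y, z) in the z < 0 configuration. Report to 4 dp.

arm 1 at φ=0.0°: (R−r)+L cos θ1 = 0.2594;  O1 = (0.2594, 0.0000, 0.0131)
O2 = (0.2399·cos120.0°, 0.2399·sin120.0°, -0.0750) = (-0.1200, 0.2078, -0.0750)
arm 3 at φ=240.0°: (R−r)+L cos θ3 = 0.1850;  O3 = (-0.0925, -0.1602, -0.1299)
subtract pairs → two planes through P
plane₁₂: -0.7588x+0.4155y+-0.1762z = -0.0043
det = 0.5356;  x = 0.0153+-0.3272z,  y = 0.0176+-0.1736z
sphere 1 gives Az²+Bz+C=0 with A=1.1372, B=0.1275, C=-0.1424;  B²−4AC=0.6641;  roots -0.4144, 0.3022;  negative root z = -0.4144
x = 0.1509, y = 0.0895

(0.1509, 0.0895, -0.4144)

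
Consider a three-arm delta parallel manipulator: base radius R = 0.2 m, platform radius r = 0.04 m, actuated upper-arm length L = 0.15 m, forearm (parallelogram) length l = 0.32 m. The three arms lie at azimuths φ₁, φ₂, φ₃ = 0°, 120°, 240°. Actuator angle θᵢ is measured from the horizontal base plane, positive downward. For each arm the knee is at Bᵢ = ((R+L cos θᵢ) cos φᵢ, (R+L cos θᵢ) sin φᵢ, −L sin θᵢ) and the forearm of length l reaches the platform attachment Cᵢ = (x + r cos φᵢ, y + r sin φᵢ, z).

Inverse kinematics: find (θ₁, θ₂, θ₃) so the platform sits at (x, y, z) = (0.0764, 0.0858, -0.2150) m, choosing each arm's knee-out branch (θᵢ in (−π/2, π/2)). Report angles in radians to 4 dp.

θ₁ = 0.0878, θ₂ = 0.4363, θ₃ = 1.3088

φ1=0.0° → target in arm frame (0.0764, 0.0858)
  e−x'=0.0836;  (l²−L²−(e−x')²−y'²−z²)/2L = 0.0644
  γ=atan2(-0.2150,0.0836)=-1.1999;  ψ=arccos(0.2792)=1.2878;  θ1=γ+ψ≈0.0878
rotate P by −φ2: (0.0361, -0.1091, -0.2150)
  A=0.1239, B=-0.2150, C=(l²−L²−A²−y'²−z²)/(2L)=0.0214
  √(A²+B²)=0.2481;  θ2 = -1.0480+1.4843 ≈ 0.4363
rotate P by −φ3: (-0.1125, 0.0233, -0.2150)
  e−x'=0.2725;  (l²−L²−(e−x')²−y'²−z²)/2L = -0.1371
  √(A²+B²)=0.3471;  θ3 = -0.6680+1.9768 ≈ 1.3088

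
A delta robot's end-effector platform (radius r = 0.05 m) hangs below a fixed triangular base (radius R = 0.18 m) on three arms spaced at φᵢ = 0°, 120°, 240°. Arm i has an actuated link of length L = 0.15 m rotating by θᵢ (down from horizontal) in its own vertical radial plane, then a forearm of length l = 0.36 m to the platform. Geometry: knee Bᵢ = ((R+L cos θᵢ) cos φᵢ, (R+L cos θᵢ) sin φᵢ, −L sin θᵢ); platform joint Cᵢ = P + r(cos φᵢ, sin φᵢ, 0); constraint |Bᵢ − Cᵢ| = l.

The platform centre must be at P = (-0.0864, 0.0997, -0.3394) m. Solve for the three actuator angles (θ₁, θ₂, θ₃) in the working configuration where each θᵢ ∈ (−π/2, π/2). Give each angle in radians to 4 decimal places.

θ₁ = 1.1346, θ₂ = 0.0871, θ₃ = 0.9599

rotate P by −φ1: (-0.0864, 0.0997, -0.3394)
  e−x'=0.2164;  (l²−L²−(e−x')²−y'²−z²)/2L = -0.2162
  γ=atan2(-0.3394,0.2164)=-1.0032;  ψ=arccos(-0.5371)=2.1378;  θ1=γ+ψ≈1.1346
φ2=120.0° → target in arm frame (0.1295, 0.0250)
  e−x'=0.0005;  (l²−L²−(e−x')²−y'²−z²)/2L = -0.0291
  θ2 = atan2(B,A) + arccos(C/0.3394) = 0.0871
arm 3 (φ=240.0°): x'=-0.0431, y'=-0.1247
  A cos θ + B sin θ = C:  0.1731·cos θ + -0.3394·sin θ = -0.1787
  √(A²+B²)=0.3810;  θ3 = -1.0991+2.0590 ≈ 0.9599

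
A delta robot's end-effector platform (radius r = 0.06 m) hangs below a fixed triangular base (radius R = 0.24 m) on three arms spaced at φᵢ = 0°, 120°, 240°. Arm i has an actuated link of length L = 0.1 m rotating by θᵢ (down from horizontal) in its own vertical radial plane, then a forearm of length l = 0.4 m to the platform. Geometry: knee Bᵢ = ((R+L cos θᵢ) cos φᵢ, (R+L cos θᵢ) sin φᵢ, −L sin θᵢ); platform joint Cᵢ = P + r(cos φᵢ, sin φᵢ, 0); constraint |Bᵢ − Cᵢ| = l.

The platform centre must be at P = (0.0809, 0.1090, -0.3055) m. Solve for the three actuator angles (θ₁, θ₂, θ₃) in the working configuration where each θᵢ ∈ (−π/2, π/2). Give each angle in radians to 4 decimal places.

θ₁ = -0.2620, θ₂ = -0.0009, θ₃ = 1.3087

φ1=0.0° → target in arm frame (0.0809, 0.1090)
  A=0.0991, B=-0.3055, C=(l²−L²−A²−y'²−z²)/(2L)=0.1748
  θ1 = atan2(B,A) + arccos(C/0.3212) = -0.2620
arm 2 (φ=120.0°): x'=0.0539, y'=-0.1246
  e−x'=0.1261;  (l²−L²−(e−x')²−y'²−z²)/2L = 0.1263
  γ=atan2(-0.3055,0.1261)=-1.1795;  ψ=arccos(0.3822)=1.1786;  θ2=γ+ψ≈-0.0009
arm 3 (φ=240.0°): x'=-0.1348, y'=0.0156
  A cos θ + B sin θ = C:  0.3148·cos θ + -0.3055·sin θ = -0.2135
  θ3 = atan2(B,A) + arccos(C/0.4387) = 1.3087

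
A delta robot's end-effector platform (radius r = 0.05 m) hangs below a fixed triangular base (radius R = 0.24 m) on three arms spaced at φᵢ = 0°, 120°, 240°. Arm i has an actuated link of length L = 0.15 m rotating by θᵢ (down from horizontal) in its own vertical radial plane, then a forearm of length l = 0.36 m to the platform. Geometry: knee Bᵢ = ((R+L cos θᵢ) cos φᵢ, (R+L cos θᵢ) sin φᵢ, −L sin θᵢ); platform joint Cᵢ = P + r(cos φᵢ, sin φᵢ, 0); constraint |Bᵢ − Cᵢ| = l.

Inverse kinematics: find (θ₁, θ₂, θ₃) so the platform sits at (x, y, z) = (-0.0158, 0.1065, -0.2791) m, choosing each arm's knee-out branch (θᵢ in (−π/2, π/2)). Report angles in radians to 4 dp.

arm 1 (φ=0.0°): x'=-0.0158, y'=0.1065
  A cos θ + B sin θ = C:  0.2058·cos θ + -0.2791·sin θ = -0.0816
  γ=atan2(-0.2791,0.2058)=-0.9354;  ψ=arccos(-0.2354)=1.8085;  θ1=γ+ψ≈0.8730
arm 2 (φ=120.0°): x'=0.1001, y'=-0.0396
  e−x'=0.0899;  (l²−L²−(e−x')²−y'²−z²)/2L = 0.0652
  √(A²+B²)=0.2932;  θ2 = -1.2593+1.3465 ≈ 0.0873
rotate P by −φ3: (-0.0843, -0.0669, -0.2791)
  e−x'=0.2743;  (l²−L²−(e−x')²−y'²−z²)/2L = -0.1684
  γ=atan2(-0.2791,0.2743)=-0.7940;  ψ=arccos(-0.4304)=2.0158;  θ3=γ+ψ≈1.2218

θ₁ = 0.8730, θ₂ = 0.0873, θ₃ = 1.2218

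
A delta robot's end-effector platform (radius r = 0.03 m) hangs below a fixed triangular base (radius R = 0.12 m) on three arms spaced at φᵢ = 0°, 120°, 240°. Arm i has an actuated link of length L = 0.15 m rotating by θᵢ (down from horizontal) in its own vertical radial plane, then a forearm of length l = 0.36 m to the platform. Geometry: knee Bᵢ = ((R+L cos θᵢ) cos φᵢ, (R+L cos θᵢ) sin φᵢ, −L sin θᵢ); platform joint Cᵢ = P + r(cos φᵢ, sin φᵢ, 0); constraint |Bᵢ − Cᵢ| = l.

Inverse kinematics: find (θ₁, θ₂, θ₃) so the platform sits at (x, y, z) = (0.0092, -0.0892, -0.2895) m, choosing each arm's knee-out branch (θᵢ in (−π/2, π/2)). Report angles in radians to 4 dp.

θ₁ = 0.1744, θ₂ = 0.6109, θ₃ = -0.1747

arm 1 (φ=0.0°): x'=0.0092, y'=-0.0892
  A=0.0808, B=-0.2895, C=(l²−L²−A²−y'²−z²)/(2L)=0.0293
  γ=atan2(-0.2895,0.0808)=-1.2986;  ψ=arccos(0.0976)=1.4730;  θ1=γ+ψ≈0.1744
φ2=120.0° → target in arm frame (-0.0818, 0.0366)
  e−x'=0.1718;  (l²−L²−(e−x')²−y'²−z²)/2L = -0.0253
  √(A²+B²)=0.3367;  θ2 = -1.0351+1.6460 ≈ 0.6109
rotate P by −φ3: (0.0726, 0.0526, -0.2895)
  A cos θ + B sin θ = C:  0.0174·cos θ + -0.2895·sin θ = 0.0674
  θ3 = atan2(B,A) + arccos(C/0.2900) = -0.1747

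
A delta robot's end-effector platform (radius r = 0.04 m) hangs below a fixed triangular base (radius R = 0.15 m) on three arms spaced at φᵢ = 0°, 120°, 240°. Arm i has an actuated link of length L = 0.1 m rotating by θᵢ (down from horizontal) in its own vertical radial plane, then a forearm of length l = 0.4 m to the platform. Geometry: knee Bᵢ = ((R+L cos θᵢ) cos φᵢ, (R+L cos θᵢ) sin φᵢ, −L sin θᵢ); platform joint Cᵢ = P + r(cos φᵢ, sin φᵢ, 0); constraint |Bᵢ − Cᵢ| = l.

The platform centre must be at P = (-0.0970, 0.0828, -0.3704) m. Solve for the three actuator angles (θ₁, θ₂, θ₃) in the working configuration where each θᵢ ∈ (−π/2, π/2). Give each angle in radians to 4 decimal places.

arm 1 (φ=0.0°): x'=-0.0970, y'=0.0828
  e−x'=0.2070;  (l²−L²−(e−x')²−y'²−z²)/2L = -0.1845
  θ1 = atan2(B,A) + arccos(C/0.4243) = 0.9595
rotate P by −φ2: (0.1202, 0.0426, -0.3704)
  A cos θ + B sin θ = C:  -0.0102·cos θ + -0.3704·sin θ = 0.0544
  γ=atan2(-0.3704,-0.0102)=-1.5983;  ψ=arccos(0.1469)=1.4234;  θ2=γ+ψ≈-0.1750
φ3=240.0° → target in arm frame (-0.0232, -0.1254)
  e−x'=0.1332;  (l²−L²−(e−x')²−y'²−z²)/2L = -0.1033
  θ3 = atan2(B,A) + arccos(C/0.3936) = 0.6109

θ₁ = 0.9595, θ₂ = -0.1750, θ₃ = 0.6109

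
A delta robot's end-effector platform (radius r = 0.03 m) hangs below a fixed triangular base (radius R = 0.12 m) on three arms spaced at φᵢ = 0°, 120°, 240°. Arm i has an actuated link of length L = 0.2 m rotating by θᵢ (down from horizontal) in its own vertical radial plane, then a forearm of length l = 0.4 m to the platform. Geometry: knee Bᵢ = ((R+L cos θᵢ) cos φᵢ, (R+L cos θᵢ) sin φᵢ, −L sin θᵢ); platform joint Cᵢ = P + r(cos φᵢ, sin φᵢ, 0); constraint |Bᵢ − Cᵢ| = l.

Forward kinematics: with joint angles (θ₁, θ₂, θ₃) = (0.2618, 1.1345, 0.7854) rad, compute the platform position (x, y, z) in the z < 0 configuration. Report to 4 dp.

(0.1429, -0.0736, -0.4190)

φ1=0.0°: virtual centre (0.2832, 0.0000, -0.0518), radius l
arm 2 at φ=120.0°: e+L cos θ2 = 0.1745;  centre 2 = (-0.0873, 0.1511, -0.1813)
φ3=240.0°: virtual centre (-0.1157, -0.2004, -0.1414), radius l
subtract pairs → two planes through P
plane₁₂: -0.7409x+0.3023y+-0.2590z = -0.0196
Cramer: x(z) = 0.0198-0.2936z;  y(z) = -0.0162+0.1371z
into |P−centre ₁|² = l²: 1.1050z² + 0.2538z + -0.0877 = 0;  Δ = 0.4520;  z = -0.4190 or 0.1894 → z<0 root = -0.4190
x = 0.1429, y = -0.0736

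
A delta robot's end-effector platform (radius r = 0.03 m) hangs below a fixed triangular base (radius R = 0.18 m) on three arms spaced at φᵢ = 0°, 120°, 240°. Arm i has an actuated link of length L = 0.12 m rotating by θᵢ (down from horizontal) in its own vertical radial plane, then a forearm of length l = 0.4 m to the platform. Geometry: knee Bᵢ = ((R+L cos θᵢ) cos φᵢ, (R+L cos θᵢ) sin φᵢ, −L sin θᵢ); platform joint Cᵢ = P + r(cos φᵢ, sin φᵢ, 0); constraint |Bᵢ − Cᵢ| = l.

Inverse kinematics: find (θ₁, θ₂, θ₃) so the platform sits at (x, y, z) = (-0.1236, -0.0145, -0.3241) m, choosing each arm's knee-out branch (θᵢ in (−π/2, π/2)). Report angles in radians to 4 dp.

arm 1 (φ=0.0°): x'=-0.1236, y'=-0.0145
  A cos θ + B sin θ = C:  0.2736·cos θ + -0.3241·sin θ = -0.1438
  θ1 = atan2(B,A) + arccos(C/0.4241) = 1.0470
arm 2 (φ=120.0°): x'=0.0492, y'=0.1143
  e−x'=0.1008;  (l²−L²−(e−x')²−y'²−z²)/2L = 0.0723
  γ=atan2(-0.3241,0.1008)=-1.2694;  ψ=arccos(0.2129)=1.3562;  θ2=γ+ψ≈0.0868
φ3=240.0° → target in arm frame (0.0744, -0.0998)
  A=0.0756, B=-0.3241, C=(l²−L²−A²−y'²−z²)/(2L)=0.1037
  √(A²+B²)=0.3328;  θ3 = -1.3415+1.2540 ≈ -0.0875

θ₁ = 1.0470, θ₂ = 0.0868, θ₃ = -0.0875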